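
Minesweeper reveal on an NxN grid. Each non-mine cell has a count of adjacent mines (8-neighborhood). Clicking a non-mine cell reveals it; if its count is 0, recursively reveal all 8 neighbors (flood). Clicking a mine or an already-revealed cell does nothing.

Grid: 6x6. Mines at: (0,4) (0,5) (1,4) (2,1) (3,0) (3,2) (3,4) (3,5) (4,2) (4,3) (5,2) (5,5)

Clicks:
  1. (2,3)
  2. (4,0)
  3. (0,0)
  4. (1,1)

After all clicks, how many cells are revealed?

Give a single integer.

Click 1 (2,3) count=3: revealed 1 new [(2,3)] -> total=1
Click 2 (4,0) count=1: revealed 1 new [(4,0)] -> total=2
Click 3 (0,0) count=0: revealed 8 new [(0,0) (0,1) (0,2) (0,3) (1,0) (1,1) (1,2) (1,3)] -> total=10
Click 4 (1,1) count=1: revealed 0 new [(none)] -> total=10

Answer: 10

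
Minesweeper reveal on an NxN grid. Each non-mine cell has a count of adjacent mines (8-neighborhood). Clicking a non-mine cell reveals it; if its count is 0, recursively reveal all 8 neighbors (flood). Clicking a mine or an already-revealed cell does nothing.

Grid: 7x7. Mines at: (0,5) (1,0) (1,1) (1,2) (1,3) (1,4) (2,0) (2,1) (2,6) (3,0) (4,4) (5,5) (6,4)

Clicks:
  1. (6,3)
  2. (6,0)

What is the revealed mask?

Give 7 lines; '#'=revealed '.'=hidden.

Answer: .......
.......
.......
.###...
####...
####...
####...

Derivation:
Click 1 (6,3) count=1: revealed 1 new [(6,3)] -> total=1
Click 2 (6,0) count=0: revealed 14 new [(3,1) (3,2) (3,3) (4,0) (4,1) (4,2) (4,3) (5,0) (5,1) (5,2) (5,3) (6,0) (6,1) (6,2)] -> total=15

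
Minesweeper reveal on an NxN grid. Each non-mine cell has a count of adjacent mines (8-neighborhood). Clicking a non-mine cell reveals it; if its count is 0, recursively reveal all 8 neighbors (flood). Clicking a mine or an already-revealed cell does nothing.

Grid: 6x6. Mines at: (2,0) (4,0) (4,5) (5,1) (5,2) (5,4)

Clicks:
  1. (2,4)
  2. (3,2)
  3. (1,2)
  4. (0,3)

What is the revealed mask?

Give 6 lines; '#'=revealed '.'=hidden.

Answer: ######
######
.#####
.#####
.####.
......

Derivation:
Click 1 (2,4) count=0: revealed 26 new [(0,0) (0,1) (0,2) (0,3) (0,4) (0,5) (1,0) (1,1) (1,2) (1,3) (1,4) (1,5) (2,1) (2,2) (2,3) (2,4) (2,5) (3,1) (3,2) (3,3) (3,4) (3,5) (4,1) (4,2) (4,3) (4,4)] -> total=26
Click 2 (3,2) count=0: revealed 0 new [(none)] -> total=26
Click 3 (1,2) count=0: revealed 0 new [(none)] -> total=26
Click 4 (0,3) count=0: revealed 0 new [(none)] -> total=26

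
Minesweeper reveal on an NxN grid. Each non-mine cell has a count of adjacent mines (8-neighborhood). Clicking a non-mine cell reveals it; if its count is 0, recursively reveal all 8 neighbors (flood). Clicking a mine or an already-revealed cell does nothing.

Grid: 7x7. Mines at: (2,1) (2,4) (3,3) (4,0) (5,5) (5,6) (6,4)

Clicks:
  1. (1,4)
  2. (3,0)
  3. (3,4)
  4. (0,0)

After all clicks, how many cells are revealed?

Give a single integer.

Answer: 22

Derivation:
Click 1 (1,4) count=1: revealed 1 new [(1,4)] -> total=1
Click 2 (3,0) count=2: revealed 1 new [(3,0)] -> total=2
Click 3 (3,4) count=2: revealed 1 new [(3,4)] -> total=3
Click 4 (0,0) count=0: revealed 19 new [(0,0) (0,1) (0,2) (0,3) (0,4) (0,5) (0,6) (1,0) (1,1) (1,2) (1,3) (1,5) (1,6) (2,5) (2,6) (3,5) (3,6) (4,5) (4,6)] -> total=22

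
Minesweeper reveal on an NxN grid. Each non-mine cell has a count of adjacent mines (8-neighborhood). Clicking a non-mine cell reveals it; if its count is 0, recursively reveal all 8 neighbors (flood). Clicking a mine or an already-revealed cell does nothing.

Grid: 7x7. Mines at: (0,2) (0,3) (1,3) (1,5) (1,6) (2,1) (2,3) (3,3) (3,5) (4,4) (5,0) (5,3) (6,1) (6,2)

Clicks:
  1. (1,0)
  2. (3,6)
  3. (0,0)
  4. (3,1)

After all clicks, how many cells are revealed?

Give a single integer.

Click 1 (1,0) count=1: revealed 1 new [(1,0)] -> total=1
Click 2 (3,6) count=1: revealed 1 new [(3,6)] -> total=2
Click 3 (0,0) count=0: revealed 3 new [(0,0) (0,1) (1,1)] -> total=5
Click 4 (3,1) count=1: revealed 1 new [(3,1)] -> total=6

Answer: 6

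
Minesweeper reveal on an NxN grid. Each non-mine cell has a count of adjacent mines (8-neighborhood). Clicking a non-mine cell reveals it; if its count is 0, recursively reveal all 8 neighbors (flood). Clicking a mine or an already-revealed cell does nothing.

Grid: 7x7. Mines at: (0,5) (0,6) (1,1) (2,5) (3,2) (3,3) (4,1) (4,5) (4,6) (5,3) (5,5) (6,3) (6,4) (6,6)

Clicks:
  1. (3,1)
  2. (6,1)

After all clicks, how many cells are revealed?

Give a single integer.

Answer: 7

Derivation:
Click 1 (3,1) count=2: revealed 1 new [(3,1)] -> total=1
Click 2 (6,1) count=0: revealed 6 new [(5,0) (5,1) (5,2) (6,0) (6,1) (6,2)] -> total=7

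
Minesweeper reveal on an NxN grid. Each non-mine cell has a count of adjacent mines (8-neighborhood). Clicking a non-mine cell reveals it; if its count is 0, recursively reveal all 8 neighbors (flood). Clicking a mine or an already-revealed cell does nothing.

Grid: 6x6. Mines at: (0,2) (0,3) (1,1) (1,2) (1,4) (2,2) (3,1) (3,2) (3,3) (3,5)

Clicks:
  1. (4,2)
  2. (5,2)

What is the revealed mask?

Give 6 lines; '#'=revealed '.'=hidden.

Click 1 (4,2) count=3: revealed 1 new [(4,2)] -> total=1
Click 2 (5,2) count=0: revealed 11 new [(4,0) (4,1) (4,3) (4,4) (4,5) (5,0) (5,1) (5,2) (5,3) (5,4) (5,5)] -> total=12

Answer: ......
......
......
......
######
######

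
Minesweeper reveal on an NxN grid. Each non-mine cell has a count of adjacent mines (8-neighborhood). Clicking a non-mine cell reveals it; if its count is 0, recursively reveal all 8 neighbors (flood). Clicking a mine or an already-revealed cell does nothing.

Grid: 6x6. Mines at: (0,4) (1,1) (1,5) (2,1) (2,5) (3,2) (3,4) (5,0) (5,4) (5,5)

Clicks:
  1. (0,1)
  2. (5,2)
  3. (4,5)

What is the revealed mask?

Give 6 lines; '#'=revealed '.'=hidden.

Answer: .#....
......
......
......
.###.#
.###..

Derivation:
Click 1 (0,1) count=1: revealed 1 new [(0,1)] -> total=1
Click 2 (5,2) count=0: revealed 6 new [(4,1) (4,2) (4,3) (5,1) (5,2) (5,3)] -> total=7
Click 3 (4,5) count=3: revealed 1 new [(4,5)] -> total=8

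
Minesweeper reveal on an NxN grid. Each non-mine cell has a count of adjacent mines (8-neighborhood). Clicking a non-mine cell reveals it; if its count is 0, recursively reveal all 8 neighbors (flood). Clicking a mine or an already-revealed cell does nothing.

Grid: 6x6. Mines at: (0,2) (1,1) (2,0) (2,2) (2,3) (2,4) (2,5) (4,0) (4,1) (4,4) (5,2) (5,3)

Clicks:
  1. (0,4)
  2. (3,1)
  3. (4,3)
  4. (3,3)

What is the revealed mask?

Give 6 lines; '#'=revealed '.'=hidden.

Answer: ...###
...###
......
.#.#..
...#..
......

Derivation:
Click 1 (0,4) count=0: revealed 6 new [(0,3) (0,4) (0,5) (1,3) (1,4) (1,5)] -> total=6
Click 2 (3,1) count=4: revealed 1 new [(3,1)] -> total=7
Click 3 (4,3) count=3: revealed 1 new [(4,3)] -> total=8
Click 4 (3,3) count=4: revealed 1 new [(3,3)] -> total=9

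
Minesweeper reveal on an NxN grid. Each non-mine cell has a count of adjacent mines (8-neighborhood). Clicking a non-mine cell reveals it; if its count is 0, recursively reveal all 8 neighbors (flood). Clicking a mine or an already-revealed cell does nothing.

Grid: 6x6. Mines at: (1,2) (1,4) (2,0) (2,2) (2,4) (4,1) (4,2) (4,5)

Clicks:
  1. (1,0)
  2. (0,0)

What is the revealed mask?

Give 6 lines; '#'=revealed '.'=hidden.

Click 1 (1,0) count=1: revealed 1 new [(1,0)] -> total=1
Click 2 (0,0) count=0: revealed 3 new [(0,0) (0,1) (1,1)] -> total=4

Answer: ##....
##....
......
......
......
......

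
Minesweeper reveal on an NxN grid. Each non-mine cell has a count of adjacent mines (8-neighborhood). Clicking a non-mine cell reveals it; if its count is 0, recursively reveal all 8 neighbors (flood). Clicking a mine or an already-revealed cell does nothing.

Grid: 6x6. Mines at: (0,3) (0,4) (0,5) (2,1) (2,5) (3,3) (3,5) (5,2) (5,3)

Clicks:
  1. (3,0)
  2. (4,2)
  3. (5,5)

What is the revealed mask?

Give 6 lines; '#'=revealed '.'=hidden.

Click 1 (3,0) count=1: revealed 1 new [(3,0)] -> total=1
Click 2 (4,2) count=3: revealed 1 new [(4,2)] -> total=2
Click 3 (5,5) count=0: revealed 4 new [(4,4) (4,5) (5,4) (5,5)] -> total=6

Answer: ......
......
......
#.....
..#.##
....##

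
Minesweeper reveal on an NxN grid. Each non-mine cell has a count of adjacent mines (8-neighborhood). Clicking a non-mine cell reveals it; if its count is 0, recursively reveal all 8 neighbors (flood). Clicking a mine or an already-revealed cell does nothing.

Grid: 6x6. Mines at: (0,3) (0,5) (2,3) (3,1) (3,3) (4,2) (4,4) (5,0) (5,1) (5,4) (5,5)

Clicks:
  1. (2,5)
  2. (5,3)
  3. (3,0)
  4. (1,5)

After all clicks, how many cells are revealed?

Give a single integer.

Answer: 8

Derivation:
Click 1 (2,5) count=0: revealed 6 new [(1,4) (1,5) (2,4) (2,5) (3,4) (3,5)] -> total=6
Click 2 (5,3) count=3: revealed 1 new [(5,3)] -> total=7
Click 3 (3,0) count=1: revealed 1 new [(3,0)] -> total=8
Click 4 (1,5) count=1: revealed 0 new [(none)] -> total=8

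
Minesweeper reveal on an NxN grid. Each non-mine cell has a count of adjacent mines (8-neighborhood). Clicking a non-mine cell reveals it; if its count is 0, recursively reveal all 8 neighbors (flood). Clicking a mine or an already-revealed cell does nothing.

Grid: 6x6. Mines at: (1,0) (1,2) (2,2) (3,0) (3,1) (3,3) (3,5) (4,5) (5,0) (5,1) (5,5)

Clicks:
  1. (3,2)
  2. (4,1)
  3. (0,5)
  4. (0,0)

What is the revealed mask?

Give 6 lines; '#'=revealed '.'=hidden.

Click 1 (3,2) count=3: revealed 1 new [(3,2)] -> total=1
Click 2 (4,1) count=4: revealed 1 new [(4,1)] -> total=2
Click 3 (0,5) count=0: revealed 9 new [(0,3) (0,4) (0,5) (1,3) (1,4) (1,5) (2,3) (2,4) (2,5)] -> total=11
Click 4 (0,0) count=1: revealed 1 new [(0,0)] -> total=12

Answer: #..###
...###
...###
..#...
.#....
......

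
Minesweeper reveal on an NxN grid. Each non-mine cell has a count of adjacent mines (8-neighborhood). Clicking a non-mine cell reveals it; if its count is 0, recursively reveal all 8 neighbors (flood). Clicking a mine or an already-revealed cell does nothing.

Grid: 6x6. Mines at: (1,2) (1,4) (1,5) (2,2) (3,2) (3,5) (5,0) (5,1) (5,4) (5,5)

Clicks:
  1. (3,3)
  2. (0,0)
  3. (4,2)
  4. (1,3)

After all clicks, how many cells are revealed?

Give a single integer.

Click 1 (3,3) count=2: revealed 1 new [(3,3)] -> total=1
Click 2 (0,0) count=0: revealed 10 new [(0,0) (0,1) (1,0) (1,1) (2,0) (2,1) (3,0) (3,1) (4,0) (4,1)] -> total=11
Click 3 (4,2) count=2: revealed 1 new [(4,2)] -> total=12
Click 4 (1,3) count=3: revealed 1 new [(1,3)] -> total=13

Answer: 13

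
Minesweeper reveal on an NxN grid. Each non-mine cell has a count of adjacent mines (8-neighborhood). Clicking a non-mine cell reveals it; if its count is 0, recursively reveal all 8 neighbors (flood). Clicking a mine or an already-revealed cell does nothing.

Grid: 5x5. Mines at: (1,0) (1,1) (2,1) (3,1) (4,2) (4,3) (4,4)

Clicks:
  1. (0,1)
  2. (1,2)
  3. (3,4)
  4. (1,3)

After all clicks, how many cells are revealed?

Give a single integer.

Answer: 13

Derivation:
Click 1 (0,1) count=2: revealed 1 new [(0,1)] -> total=1
Click 2 (1,2) count=2: revealed 1 new [(1,2)] -> total=2
Click 3 (3,4) count=2: revealed 1 new [(3,4)] -> total=3
Click 4 (1,3) count=0: revealed 10 new [(0,2) (0,3) (0,4) (1,3) (1,4) (2,2) (2,3) (2,4) (3,2) (3,3)] -> total=13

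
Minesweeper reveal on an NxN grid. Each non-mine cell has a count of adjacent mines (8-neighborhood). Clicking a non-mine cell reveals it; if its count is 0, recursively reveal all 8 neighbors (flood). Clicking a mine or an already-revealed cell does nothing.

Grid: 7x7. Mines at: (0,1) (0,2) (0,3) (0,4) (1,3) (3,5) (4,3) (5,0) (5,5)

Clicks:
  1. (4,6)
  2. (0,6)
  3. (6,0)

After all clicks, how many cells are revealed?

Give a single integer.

Click 1 (4,6) count=2: revealed 1 new [(4,6)] -> total=1
Click 2 (0,6) count=0: revealed 6 new [(0,5) (0,6) (1,5) (1,6) (2,5) (2,6)] -> total=7
Click 3 (6,0) count=1: revealed 1 new [(6,0)] -> total=8

Answer: 8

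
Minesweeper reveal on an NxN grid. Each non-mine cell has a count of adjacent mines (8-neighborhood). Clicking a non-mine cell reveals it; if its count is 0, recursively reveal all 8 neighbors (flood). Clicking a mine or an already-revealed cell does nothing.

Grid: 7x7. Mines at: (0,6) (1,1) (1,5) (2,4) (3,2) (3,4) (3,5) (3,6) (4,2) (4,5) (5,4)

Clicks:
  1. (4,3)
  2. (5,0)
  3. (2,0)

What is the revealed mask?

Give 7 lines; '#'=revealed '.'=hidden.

Answer: .......
.......
##.....
##.....
##.#...
####...
####...

Derivation:
Click 1 (4,3) count=4: revealed 1 new [(4,3)] -> total=1
Click 2 (5,0) count=0: revealed 14 new [(2,0) (2,1) (3,0) (3,1) (4,0) (4,1) (5,0) (5,1) (5,2) (5,3) (6,0) (6,1) (6,2) (6,3)] -> total=15
Click 3 (2,0) count=1: revealed 0 new [(none)] -> total=15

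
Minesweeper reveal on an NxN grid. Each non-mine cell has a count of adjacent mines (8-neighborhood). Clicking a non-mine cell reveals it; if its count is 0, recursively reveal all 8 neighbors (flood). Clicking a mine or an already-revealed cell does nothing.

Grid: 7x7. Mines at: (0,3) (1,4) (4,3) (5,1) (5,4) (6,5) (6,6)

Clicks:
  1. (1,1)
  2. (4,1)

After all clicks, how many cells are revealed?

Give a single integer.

Answer: 18

Derivation:
Click 1 (1,1) count=0: revealed 18 new [(0,0) (0,1) (0,2) (1,0) (1,1) (1,2) (1,3) (2,0) (2,1) (2,2) (2,3) (3,0) (3,1) (3,2) (3,3) (4,0) (4,1) (4,2)] -> total=18
Click 2 (4,1) count=1: revealed 0 new [(none)] -> total=18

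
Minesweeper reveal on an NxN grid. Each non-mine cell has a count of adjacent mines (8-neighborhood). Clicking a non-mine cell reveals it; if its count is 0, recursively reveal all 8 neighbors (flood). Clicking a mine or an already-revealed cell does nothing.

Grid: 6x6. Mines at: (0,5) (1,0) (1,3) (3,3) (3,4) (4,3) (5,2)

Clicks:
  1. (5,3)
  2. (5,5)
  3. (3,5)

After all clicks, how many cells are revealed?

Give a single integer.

Click 1 (5,3) count=2: revealed 1 new [(5,3)] -> total=1
Click 2 (5,5) count=0: revealed 4 new [(4,4) (4,5) (5,4) (5,5)] -> total=5
Click 3 (3,5) count=1: revealed 1 new [(3,5)] -> total=6

Answer: 6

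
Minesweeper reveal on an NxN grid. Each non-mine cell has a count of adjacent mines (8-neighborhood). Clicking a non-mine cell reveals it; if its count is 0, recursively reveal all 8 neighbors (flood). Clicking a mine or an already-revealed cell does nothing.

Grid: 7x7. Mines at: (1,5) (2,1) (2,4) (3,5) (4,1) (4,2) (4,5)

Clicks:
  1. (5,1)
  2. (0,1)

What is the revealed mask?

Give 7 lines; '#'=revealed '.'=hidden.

Click 1 (5,1) count=2: revealed 1 new [(5,1)] -> total=1
Click 2 (0,1) count=0: revealed 10 new [(0,0) (0,1) (0,2) (0,3) (0,4) (1,0) (1,1) (1,2) (1,3) (1,4)] -> total=11

Answer: #####..
#####..
.......
.......
.......
.#.....
.......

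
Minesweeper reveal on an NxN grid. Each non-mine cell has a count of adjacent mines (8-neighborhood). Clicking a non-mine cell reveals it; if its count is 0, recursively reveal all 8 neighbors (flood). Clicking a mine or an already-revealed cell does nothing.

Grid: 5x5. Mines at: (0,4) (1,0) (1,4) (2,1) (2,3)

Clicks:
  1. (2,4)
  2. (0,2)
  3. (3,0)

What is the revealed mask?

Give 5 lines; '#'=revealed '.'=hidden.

Click 1 (2,4) count=2: revealed 1 new [(2,4)] -> total=1
Click 2 (0,2) count=0: revealed 6 new [(0,1) (0,2) (0,3) (1,1) (1,2) (1,3)] -> total=7
Click 3 (3,0) count=1: revealed 1 new [(3,0)] -> total=8

Answer: .###.
.###.
....#
#....
.....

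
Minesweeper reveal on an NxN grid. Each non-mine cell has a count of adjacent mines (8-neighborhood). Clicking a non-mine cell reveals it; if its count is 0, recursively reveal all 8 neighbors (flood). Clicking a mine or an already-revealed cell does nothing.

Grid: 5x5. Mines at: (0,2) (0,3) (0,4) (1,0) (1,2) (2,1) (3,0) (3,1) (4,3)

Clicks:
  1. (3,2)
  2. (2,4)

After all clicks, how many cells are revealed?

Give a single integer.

Click 1 (3,2) count=3: revealed 1 new [(3,2)] -> total=1
Click 2 (2,4) count=0: revealed 6 new [(1,3) (1,4) (2,3) (2,4) (3,3) (3,4)] -> total=7

Answer: 7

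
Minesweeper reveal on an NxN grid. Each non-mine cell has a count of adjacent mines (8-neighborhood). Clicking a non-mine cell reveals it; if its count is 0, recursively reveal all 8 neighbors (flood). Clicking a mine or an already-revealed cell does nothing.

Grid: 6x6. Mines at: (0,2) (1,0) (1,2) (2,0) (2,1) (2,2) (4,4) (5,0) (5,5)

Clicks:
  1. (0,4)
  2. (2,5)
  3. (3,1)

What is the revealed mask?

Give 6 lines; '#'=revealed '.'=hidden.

Click 1 (0,4) count=0: revealed 12 new [(0,3) (0,4) (0,5) (1,3) (1,4) (1,5) (2,3) (2,4) (2,5) (3,3) (3,4) (3,5)] -> total=12
Click 2 (2,5) count=0: revealed 0 new [(none)] -> total=12
Click 3 (3,1) count=3: revealed 1 new [(3,1)] -> total=13

Answer: ...###
...###
...###
.#.###
......
......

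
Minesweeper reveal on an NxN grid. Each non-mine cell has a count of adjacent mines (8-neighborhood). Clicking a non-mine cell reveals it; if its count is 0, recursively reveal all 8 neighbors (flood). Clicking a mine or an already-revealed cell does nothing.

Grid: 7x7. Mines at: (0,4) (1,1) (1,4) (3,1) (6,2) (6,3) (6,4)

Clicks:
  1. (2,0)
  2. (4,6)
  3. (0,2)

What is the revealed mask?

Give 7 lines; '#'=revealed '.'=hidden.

Click 1 (2,0) count=2: revealed 1 new [(2,0)] -> total=1
Click 2 (4,6) count=0: revealed 26 new [(0,5) (0,6) (1,5) (1,6) (2,2) (2,3) (2,4) (2,5) (2,6) (3,2) (3,3) (3,4) (3,5) (3,6) (4,2) (4,3) (4,4) (4,5) (4,6) (5,2) (5,3) (5,4) (5,5) (5,6) (6,5) (6,6)] -> total=27
Click 3 (0,2) count=1: revealed 1 new [(0,2)] -> total=28

Answer: ..#..##
.....##
#.#####
..#####
..#####
..#####
.....##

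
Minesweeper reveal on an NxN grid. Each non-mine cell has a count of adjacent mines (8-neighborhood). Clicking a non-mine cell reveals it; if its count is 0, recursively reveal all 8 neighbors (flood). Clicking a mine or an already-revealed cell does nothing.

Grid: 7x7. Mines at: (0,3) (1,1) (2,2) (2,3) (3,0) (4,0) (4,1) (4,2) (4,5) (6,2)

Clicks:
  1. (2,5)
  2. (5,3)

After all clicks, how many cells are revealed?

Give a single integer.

Answer: 13

Derivation:
Click 1 (2,5) count=0: revealed 12 new [(0,4) (0,5) (0,6) (1,4) (1,5) (1,6) (2,4) (2,5) (2,6) (3,4) (3,5) (3,6)] -> total=12
Click 2 (5,3) count=2: revealed 1 new [(5,3)] -> total=13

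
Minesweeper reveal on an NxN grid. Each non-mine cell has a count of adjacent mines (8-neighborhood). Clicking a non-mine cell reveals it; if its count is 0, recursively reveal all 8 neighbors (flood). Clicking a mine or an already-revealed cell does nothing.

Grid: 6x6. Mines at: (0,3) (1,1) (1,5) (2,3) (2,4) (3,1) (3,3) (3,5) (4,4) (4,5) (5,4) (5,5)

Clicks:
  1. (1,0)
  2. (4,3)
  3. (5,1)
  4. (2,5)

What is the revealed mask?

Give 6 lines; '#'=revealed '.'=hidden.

Click 1 (1,0) count=1: revealed 1 new [(1,0)] -> total=1
Click 2 (4,3) count=3: revealed 1 new [(4,3)] -> total=2
Click 3 (5,1) count=0: revealed 7 new [(4,0) (4,1) (4,2) (5,0) (5,1) (5,2) (5,3)] -> total=9
Click 4 (2,5) count=3: revealed 1 new [(2,5)] -> total=10

Answer: ......
#.....
.....#
......
####..
####..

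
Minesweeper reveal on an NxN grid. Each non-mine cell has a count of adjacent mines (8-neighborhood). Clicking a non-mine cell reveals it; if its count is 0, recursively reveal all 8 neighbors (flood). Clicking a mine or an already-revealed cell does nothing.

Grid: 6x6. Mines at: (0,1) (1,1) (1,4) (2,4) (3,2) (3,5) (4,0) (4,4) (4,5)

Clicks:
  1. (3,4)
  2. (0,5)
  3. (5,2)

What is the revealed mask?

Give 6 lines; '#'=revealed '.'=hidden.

Answer: .....#
......
......
....#.
.###..
.###..

Derivation:
Click 1 (3,4) count=4: revealed 1 new [(3,4)] -> total=1
Click 2 (0,5) count=1: revealed 1 new [(0,5)] -> total=2
Click 3 (5,2) count=0: revealed 6 new [(4,1) (4,2) (4,3) (5,1) (5,2) (5,3)] -> total=8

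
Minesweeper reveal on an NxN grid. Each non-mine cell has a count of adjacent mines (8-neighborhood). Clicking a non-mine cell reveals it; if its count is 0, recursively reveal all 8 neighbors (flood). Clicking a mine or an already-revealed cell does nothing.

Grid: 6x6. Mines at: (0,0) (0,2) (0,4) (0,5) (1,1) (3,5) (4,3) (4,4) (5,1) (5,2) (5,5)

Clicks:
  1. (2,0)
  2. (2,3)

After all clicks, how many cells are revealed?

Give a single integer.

Answer: 10

Derivation:
Click 1 (2,0) count=1: revealed 1 new [(2,0)] -> total=1
Click 2 (2,3) count=0: revealed 9 new [(1,2) (1,3) (1,4) (2,2) (2,3) (2,4) (3,2) (3,3) (3,4)] -> total=10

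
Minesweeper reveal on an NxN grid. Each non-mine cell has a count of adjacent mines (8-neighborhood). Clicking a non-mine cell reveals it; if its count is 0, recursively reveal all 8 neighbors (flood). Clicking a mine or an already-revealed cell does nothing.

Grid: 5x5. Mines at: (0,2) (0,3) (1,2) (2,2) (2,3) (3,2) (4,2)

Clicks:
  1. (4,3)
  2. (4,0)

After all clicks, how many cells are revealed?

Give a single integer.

Click 1 (4,3) count=2: revealed 1 new [(4,3)] -> total=1
Click 2 (4,0) count=0: revealed 10 new [(0,0) (0,1) (1,0) (1,1) (2,0) (2,1) (3,0) (3,1) (4,0) (4,1)] -> total=11

Answer: 11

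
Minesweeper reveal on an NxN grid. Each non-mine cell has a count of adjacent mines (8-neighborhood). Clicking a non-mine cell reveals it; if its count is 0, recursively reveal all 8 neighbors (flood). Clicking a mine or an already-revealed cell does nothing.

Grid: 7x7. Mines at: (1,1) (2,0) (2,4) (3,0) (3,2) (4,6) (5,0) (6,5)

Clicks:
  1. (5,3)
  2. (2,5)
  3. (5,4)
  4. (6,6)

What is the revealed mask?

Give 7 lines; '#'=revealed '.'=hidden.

Click 1 (5,3) count=0: revealed 17 new [(3,3) (3,4) (3,5) (4,1) (4,2) (4,3) (4,4) (4,5) (5,1) (5,2) (5,3) (5,4) (5,5) (6,1) (6,2) (6,3) (6,4)] -> total=17
Click 2 (2,5) count=1: revealed 1 new [(2,5)] -> total=18
Click 3 (5,4) count=1: revealed 0 new [(none)] -> total=18
Click 4 (6,6) count=1: revealed 1 new [(6,6)] -> total=19

Answer: .......
.......
.....#.
...###.
.#####.
.#####.
.####.#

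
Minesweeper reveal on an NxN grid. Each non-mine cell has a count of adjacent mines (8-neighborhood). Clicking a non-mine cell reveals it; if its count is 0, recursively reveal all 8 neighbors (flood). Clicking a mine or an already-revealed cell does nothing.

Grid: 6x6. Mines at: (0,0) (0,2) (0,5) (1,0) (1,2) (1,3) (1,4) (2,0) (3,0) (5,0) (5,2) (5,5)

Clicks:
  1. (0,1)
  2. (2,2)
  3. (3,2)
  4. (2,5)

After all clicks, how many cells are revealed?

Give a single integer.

Click 1 (0,1) count=4: revealed 1 new [(0,1)] -> total=1
Click 2 (2,2) count=2: revealed 1 new [(2,2)] -> total=2
Click 3 (3,2) count=0: revealed 14 new [(2,1) (2,3) (2,4) (2,5) (3,1) (3,2) (3,3) (3,4) (3,5) (4,1) (4,2) (4,3) (4,4) (4,5)] -> total=16
Click 4 (2,5) count=1: revealed 0 new [(none)] -> total=16

Answer: 16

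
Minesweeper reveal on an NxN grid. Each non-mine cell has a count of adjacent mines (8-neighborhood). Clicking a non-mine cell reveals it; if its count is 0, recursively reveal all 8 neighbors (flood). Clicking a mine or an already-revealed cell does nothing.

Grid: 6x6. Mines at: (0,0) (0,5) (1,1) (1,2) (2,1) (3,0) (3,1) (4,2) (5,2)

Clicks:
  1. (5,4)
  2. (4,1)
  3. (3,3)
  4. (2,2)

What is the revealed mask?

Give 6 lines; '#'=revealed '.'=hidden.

Click 1 (5,4) count=0: revealed 15 new [(1,3) (1,4) (1,5) (2,3) (2,4) (2,5) (3,3) (3,4) (3,5) (4,3) (4,4) (4,5) (5,3) (5,4) (5,5)] -> total=15
Click 2 (4,1) count=4: revealed 1 new [(4,1)] -> total=16
Click 3 (3,3) count=1: revealed 0 new [(none)] -> total=16
Click 4 (2,2) count=4: revealed 1 new [(2,2)] -> total=17

Answer: ......
...###
..####
...###
.#.###
...###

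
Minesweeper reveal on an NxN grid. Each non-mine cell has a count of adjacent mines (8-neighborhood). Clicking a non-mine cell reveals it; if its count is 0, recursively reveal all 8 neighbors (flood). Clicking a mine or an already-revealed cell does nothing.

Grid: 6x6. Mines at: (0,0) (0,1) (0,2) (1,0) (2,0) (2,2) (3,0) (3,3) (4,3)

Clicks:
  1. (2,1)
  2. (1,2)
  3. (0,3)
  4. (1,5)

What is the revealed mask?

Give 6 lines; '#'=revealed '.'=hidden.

Click 1 (2,1) count=4: revealed 1 new [(2,1)] -> total=1
Click 2 (1,2) count=3: revealed 1 new [(1,2)] -> total=2
Click 3 (0,3) count=1: revealed 1 new [(0,3)] -> total=3
Click 4 (1,5) count=0: revealed 14 new [(0,4) (0,5) (1,3) (1,4) (1,5) (2,3) (2,4) (2,5) (3,4) (3,5) (4,4) (4,5) (5,4) (5,5)] -> total=17

Answer: ...###
..####
.#.###
....##
....##
....##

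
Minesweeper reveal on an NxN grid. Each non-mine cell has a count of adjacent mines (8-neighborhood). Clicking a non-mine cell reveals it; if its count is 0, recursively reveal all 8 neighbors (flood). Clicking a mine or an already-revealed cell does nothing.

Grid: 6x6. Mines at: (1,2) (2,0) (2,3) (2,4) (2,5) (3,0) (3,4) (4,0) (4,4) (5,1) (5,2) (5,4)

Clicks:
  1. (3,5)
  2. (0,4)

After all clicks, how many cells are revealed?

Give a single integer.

Answer: 7

Derivation:
Click 1 (3,5) count=4: revealed 1 new [(3,5)] -> total=1
Click 2 (0,4) count=0: revealed 6 new [(0,3) (0,4) (0,5) (1,3) (1,4) (1,5)] -> total=7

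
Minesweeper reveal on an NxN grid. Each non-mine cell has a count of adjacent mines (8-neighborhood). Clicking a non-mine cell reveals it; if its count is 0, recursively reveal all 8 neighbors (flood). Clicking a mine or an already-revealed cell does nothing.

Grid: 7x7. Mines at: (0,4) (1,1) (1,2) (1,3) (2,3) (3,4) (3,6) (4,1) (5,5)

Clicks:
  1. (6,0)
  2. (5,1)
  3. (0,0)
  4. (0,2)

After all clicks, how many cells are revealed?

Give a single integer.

Answer: 15

Derivation:
Click 1 (6,0) count=0: revealed 13 new [(4,2) (4,3) (4,4) (5,0) (5,1) (5,2) (5,3) (5,4) (6,0) (6,1) (6,2) (6,3) (6,4)] -> total=13
Click 2 (5,1) count=1: revealed 0 new [(none)] -> total=13
Click 3 (0,0) count=1: revealed 1 new [(0,0)] -> total=14
Click 4 (0,2) count=3: revealed 1 new [(0,2)] -> total=15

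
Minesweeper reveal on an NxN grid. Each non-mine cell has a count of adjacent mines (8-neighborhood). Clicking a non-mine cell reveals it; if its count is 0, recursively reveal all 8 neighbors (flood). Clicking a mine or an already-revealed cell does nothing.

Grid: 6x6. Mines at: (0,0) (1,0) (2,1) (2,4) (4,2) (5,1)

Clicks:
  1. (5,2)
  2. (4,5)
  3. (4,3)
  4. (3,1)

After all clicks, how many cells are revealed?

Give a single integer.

Click 1 (5,2) count=2: revealed 1 new [(5,2)] -> total=1
Click 2 (4,5) count=0: revealed 9 new [(3,3) (3,4) (3,5) (4,3) (4,4) (4,5) (5,3) (5,4) (5,5)] -> total=10
Click 3 (4,3) count=1: revealed 0 new [(none)] -> total=10
Click 4 (3,1) count=2: revealed 1 new [(3,1)] -> total=11

Answer: 11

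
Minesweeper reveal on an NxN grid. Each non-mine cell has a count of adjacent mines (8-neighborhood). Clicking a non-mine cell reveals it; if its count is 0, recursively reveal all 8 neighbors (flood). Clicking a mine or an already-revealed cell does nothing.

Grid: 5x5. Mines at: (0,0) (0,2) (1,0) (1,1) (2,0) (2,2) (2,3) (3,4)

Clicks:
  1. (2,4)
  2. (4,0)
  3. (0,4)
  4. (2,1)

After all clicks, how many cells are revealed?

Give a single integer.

Answer: 14

Derivation:
Click 1 (2,4) count=2: revealed 1 new [(2,4)] -> total=1
Click 2 (4,0) count=0: revealed 8 new [(3,0) (3,1) (3,2) (3,3) (4,0) (4,1) (4,2) (4,3)] -> total=9
Click 3 (0,4) count=0: revealed 4 new [(0,3) (0,4) (1,3) (1,4)] -> total=13
Click 4 (2,1) count=4: revealed 1 new [(2,1)] -> total=14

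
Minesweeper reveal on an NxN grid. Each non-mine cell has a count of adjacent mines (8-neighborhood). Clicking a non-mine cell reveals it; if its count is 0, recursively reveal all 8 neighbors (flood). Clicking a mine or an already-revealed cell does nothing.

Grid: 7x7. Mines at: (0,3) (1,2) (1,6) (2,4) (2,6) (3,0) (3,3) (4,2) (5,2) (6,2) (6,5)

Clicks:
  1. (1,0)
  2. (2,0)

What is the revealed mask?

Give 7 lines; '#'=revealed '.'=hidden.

Click 1 (1,0) count=0: revealed 6 new [(0,0) (0,1) (1,0) (1,1) (2,0) (2,1)] -> total=6
Click 2 (2,0) count=1: revealed 0 new [(none)] -> total=6

Answer: ##.....
##.....
##.....
.......
.......
.......
.......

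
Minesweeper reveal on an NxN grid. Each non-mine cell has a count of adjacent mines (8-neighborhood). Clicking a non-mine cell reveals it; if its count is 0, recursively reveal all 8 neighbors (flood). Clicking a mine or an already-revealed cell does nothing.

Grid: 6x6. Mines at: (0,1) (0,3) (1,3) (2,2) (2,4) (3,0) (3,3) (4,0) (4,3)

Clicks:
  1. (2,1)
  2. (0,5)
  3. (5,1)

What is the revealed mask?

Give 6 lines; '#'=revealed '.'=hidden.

Click 1 (2,1) count=2: revealed 1 new [(2,1)] -> total=1
Click 2 (0,5) count=0: revealed 4 new [(0,4) (0,5) (1,4) (1,5)] -> total=5
Click 3 (5,1) count=1: revealed 1 new [(5,1)] -> total=6

Answer: ....##
....##
.#....
......
......
.#....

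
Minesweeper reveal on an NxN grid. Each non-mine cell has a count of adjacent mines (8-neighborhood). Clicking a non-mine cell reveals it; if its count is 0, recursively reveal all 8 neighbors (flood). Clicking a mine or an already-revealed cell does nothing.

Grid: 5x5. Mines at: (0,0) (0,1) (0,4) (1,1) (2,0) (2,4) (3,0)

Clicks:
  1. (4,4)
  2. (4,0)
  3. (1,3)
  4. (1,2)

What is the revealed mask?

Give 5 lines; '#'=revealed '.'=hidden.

Click 1 (4,4) count=0: revealed 11 new [(2,1) (2,2) (2,3) (3,1) (3,2) (3,3) (3,4) (4,1) (4,2) (4,3) (4,4)] -> total=11
Click 2 (4,0) count=1: revealed 1 new [(4,0)] -> total=12
Click 3 (1,3) count=2: revealed 1 new [(1,3)] -> total=13
Click 4 (1,2) count=2: revealed 1 new [(1,2)] -> total=14

Answer: .....
..##.
.###.
.####
#####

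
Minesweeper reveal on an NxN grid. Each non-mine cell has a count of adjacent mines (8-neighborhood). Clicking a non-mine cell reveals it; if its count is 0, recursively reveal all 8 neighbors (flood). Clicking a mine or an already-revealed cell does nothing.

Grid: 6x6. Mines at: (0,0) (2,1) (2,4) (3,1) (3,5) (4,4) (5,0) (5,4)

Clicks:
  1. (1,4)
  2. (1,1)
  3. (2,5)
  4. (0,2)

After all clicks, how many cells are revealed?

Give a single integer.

Answer: 11

Derivation:
Click 1 (1,4) count=1: revealed 1 new [(1,4)] -> total=1
Click 2 (1,1) count=2: revealed 1 new [(1,1)] -> total=2
Click 3 (2,5) count=2: revealed 1 new [(2,5)] -> total=3
Click 4 (0,2) count=0: revealed 8 new [(0,1) (0,2) (0,3) (0,4) (0,5) (1,2) (1,3) (1,5)] -> total=11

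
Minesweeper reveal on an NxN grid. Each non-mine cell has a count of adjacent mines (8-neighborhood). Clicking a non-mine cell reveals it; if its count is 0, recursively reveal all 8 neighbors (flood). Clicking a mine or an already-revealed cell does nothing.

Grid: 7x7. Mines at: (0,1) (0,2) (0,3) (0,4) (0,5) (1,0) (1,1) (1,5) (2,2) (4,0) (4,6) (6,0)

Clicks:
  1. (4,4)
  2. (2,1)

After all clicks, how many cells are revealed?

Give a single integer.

Click 1 (4,4) count=0: revealed 25 new [(2,3) (2,4) (2,5) (3,1) (3,2) (3,3) (3,4) (3,5) (4,1) (4,2) (4,3) (4,4) (4,5) (5,1) (5,2) (5,3) (5,4) (5,5) (5,6) (6,1) (6,2) (6,3) (6,4) (6,5) (6,6)] -> total=25
Click 2 (2,1) count=3: revealed 1 new [(2,1)] -> total=26

Answer: 26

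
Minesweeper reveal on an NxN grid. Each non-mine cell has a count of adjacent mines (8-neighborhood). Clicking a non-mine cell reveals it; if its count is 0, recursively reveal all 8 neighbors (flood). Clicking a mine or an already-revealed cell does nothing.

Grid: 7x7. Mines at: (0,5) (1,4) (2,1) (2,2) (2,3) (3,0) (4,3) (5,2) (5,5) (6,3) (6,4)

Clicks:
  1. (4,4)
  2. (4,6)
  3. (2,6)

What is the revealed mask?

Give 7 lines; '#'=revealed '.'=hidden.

Answer: .......
.....##
....###
....###
....###
.......
.......

Derivation:
Click 1 (4,4) count=2: revealed 1 new [(4,4)] -> total=1
Click 2 (4,6) count=1: revealed 1 new [(4,6)] -> total=2
Click 3 (2,6) count=0: revealed 9 new [(1,5) (1,6) (2,4) (2,5) (2,6) (3,4) (3,5) (3,6) (4,5)] -> total=11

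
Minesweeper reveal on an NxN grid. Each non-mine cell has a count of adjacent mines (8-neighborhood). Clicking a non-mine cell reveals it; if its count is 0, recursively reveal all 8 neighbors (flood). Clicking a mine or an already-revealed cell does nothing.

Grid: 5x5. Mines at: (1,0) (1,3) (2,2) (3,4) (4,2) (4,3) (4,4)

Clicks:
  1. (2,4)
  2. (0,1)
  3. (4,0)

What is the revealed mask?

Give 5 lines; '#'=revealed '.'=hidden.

Answer: .#...
.....
##..#
##...
##...

Derivation:
Click 1 (2,4) count=2: revealed 1 new [(2,4)] -> total=1
Click 2 (0,1) count=1: revealed 1 new [(0,1)] -> total=2
Click 3 (4,0) count=0: revealed 6 new [(2,0) (2,1) (3,0) (3,1) (4,0) (4,1)] -> total=8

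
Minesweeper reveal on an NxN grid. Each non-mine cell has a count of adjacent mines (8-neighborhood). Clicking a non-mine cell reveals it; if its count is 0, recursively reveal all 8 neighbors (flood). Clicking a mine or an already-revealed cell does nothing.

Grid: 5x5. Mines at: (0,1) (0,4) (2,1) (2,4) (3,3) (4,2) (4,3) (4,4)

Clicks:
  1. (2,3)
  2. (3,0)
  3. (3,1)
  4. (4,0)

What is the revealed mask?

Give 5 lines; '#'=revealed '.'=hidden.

Answer: .....
.....
...#.
##...
##...

Derivation:
Click 1 (2,3) count=2: revealed 1 new [(2,3)] -> total=1
Click 2 (3,0) count=1: revealed 1 new [(3,0)] -> total=2
Click 3 (3,1) count=2: revealed 1 new [(3,1)] -> total=3
Click 4 (4,0) count=0: revealed 2 new [(4,0) (4,1)] -> total=5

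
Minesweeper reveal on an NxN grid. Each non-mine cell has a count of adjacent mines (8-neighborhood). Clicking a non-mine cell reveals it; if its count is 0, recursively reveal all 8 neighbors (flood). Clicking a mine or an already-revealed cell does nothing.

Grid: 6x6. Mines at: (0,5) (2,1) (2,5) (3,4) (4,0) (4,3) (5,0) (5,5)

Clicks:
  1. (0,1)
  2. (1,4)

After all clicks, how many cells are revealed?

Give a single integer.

Answer: 13

Derivation:
Click 1 (0,1) count=0: revealed 13 new [(0,0) (0,1) (0,2) (0,3) (0,4) (1,0) (1,1) (1,2) (1,3) (1,4) (2,2) (2,3) (2,4)] -> total=13
Click 2 (1,4) count=2: revealed 0 new [(none)] -> total=13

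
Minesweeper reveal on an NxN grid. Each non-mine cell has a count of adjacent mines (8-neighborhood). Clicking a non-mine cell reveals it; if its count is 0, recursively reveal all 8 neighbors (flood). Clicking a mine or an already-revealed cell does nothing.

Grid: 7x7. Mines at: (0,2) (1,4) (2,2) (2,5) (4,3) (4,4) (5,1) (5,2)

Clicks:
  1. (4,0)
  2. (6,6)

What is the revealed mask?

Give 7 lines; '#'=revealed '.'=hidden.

Click 1 (4,0) count=1: revealed 1 new [(4,0)] -> total=1
Click 2 (6,6) count=0: revealed 12 new [(3,5) (3,6) (4,5) (4,6) (5,3) (5,4) (5,5) (5,6) (6,3) (6,4) (6,5) (6,6)] -> total=13

Answer: .......
.......
.......
.....##
#....##
...####
...####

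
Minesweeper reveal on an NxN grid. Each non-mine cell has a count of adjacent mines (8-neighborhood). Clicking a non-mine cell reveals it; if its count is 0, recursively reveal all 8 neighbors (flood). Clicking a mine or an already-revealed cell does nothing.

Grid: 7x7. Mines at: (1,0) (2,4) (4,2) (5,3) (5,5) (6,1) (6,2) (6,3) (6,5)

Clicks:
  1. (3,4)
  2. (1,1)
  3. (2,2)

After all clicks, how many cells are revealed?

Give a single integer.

Answer: 25

Derivation:
Click 1 (3,4) count=1: revealed 1 new [(3,4)] -> total=1
Click 2 (1,1) count=1: revealed 1 new [(1,1)] -> total=2
Click 3 (2,2) count=0: revealed 23 new [(0,1) (0,2) (0,3) (0,4) (0,5) (0,6) (1,2) (1,3) (1,4) (1,5) (1,6) (2,1) (2,2) (2,3) (2,5) (2,6) (3,1) (3,2) (3,3) (3,5) (3,6) (4,5) (4,6)] -> total=25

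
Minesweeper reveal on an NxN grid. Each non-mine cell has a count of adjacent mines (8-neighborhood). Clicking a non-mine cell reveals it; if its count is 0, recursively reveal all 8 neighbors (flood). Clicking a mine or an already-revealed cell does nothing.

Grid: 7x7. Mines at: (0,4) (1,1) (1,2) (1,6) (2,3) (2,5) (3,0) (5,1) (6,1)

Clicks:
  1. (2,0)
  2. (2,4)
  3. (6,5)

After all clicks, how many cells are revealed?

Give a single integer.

Answer: 22

Derivation:
Click 1 (2,0) count=2: revealed 1 new [(2,0)] -> total=1
Click 2 (2,4) count=2: revealed 1 new [(2,4)] -> total=2
Click 3 (6,5) count=0: revealed 20 new [(3,2) (3,3) (3,4) (3,5) (3,6) (4,2) (4,3) (4,4) (4,5) (4,6) (5,2) (5,3) (5,4) (5,5) (5,6) (6,2) (6,3) (6,4) (6,5) (6,6)] -> total=22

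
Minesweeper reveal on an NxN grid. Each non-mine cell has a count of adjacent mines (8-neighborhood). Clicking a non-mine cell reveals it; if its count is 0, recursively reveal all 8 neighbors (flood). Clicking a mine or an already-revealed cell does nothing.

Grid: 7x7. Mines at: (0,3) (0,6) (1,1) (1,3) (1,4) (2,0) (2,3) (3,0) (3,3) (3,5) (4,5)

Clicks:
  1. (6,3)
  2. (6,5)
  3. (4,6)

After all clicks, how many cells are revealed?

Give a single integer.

Click 1 (6,3) count=0: revealed 19 new [(4,0) (4,1) (4,2) (4,3) (4,4) (5,0) (5,1) (5,2) (5,3) (5,4) (5,5) (5,6) (6,0) (6,1) (6,2) (6,3) (6,4) (6,5) (6,6)] -> total=19
Click 2 (6,5) count=0: revealed 0 new [(none)] -> total=19
Click 3 (4,6) count=2: revealed 1 new [(4,6)] -> total=20

Answer: 20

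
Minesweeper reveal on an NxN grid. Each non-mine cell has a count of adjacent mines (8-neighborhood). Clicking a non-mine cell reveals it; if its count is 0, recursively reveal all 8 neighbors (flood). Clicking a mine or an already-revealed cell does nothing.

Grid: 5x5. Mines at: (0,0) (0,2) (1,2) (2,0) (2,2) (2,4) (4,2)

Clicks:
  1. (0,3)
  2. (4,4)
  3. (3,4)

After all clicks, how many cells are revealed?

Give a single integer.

Answer: 5

Derivation:
Click 1 (0,3) count=2: revealed 1 new [(0,3)] -> total=1
Click 2 (4,4) count=0: revealed 4 new [(3,3) (3,4) (4,3) (4,4)] -> total=5
Click 3 (3,4) count=1: revealed 0 new [(none)] -> total=5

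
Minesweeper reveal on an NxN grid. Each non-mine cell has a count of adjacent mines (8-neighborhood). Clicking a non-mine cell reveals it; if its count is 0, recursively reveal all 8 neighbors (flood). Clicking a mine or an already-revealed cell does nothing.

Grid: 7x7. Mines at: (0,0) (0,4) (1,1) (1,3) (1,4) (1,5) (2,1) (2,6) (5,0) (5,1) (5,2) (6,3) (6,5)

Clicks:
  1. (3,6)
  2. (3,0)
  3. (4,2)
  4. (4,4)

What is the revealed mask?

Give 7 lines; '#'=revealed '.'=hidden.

Click 1 (3,6) count=1: revealed 1 new [(3,6)] -> total=1
Click 2 (3,0) count=1: revealed 1 new [(3,0)] -> total=2
Click 3 (4,2) count=2: revealed 1 new [(4,2)] -> total=3
Click 4 (4,4) count=0: revealed 16 new [(2,2) (2,3) (2,4) (2,5) (3,2) (3,3) (3,4) (3,5) (4,3) (4,4) (4,5) (4,6) (5,3) (5,4) (5,5) (5,6)] -> total=19

Answer: .......
.......
..####.
#.#####
..#####
...####
.......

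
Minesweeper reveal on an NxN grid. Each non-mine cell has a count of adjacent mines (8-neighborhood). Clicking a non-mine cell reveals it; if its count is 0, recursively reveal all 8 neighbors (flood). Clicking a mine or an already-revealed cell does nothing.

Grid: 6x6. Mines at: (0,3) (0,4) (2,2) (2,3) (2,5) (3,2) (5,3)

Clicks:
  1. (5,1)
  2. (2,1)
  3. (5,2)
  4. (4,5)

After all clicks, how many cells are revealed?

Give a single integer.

Answer: 22

Derivation:
Click 1 (5,1) count=0: revealed 16 new [(0,0) (0,1) (0,2) (1,0) (1,1) (1,2) (2,0) (2,1) (3,0) (3,1) (4,0) (4,1) (4,2) (5,0) (5,1) (5,2)] -> total=16
Click 2 (2,1) count=2: revealed 0 new [(none)] -> total=16
Click 3 (5,2) count=1: revealed 0 new [(none)] -> total=16
Click 4 (4,5) count=0: revealed 6 new [(3,4) (3,5) (4,4) (4,5) (5,4) (5,5)] -> total=22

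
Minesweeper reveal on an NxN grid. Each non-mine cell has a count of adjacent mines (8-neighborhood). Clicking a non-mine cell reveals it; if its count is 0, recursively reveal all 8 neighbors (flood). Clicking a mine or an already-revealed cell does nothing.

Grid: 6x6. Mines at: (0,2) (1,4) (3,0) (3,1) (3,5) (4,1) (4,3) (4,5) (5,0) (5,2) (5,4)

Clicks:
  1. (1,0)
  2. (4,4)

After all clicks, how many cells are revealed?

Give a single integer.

Click 1 (1,0) count=0: revealed 6 new [(0,0) (0,1) (1,0) (1,1) (2,0) (2,1)] -> total=6
Click 2 (4,4) count=4: revealed 1 new [(4,4)] -> total=7

Answer: 7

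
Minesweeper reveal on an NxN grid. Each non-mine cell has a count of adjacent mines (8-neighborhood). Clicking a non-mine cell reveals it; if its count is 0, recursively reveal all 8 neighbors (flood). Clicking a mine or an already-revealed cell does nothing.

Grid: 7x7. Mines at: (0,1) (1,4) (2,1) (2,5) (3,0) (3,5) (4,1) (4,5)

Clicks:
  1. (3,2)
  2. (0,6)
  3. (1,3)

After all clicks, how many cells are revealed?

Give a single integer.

Answer: 6

Derivation:
Click 1 (3,2) count=2: revealed 1 new [(3,2)] -> total=1
Click 2 (0,6) count=0: revealed 4 new [(0,5) (0,6) (1,5) (1,6)] -> total=5
Click 3 (1,3) count=1: revealed 1 new [(1,3)] -> total=6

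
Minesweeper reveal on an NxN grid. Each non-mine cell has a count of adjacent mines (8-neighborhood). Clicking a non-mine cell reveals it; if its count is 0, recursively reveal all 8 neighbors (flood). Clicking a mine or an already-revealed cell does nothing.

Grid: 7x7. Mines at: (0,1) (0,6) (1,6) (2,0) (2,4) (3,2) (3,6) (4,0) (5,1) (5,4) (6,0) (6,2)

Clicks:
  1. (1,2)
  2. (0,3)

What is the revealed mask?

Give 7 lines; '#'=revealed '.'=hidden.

Click 1 (1,2) count=1: revealed 1 new [(1,2)] -> total=1
Click 2 (0,3) count=0: revealed 7 new [(0,2) (0,3) (0,4) (0,5) (1,3) (1,4) (1,5)] -> total=8

Answer: ..####.
..####.
.......
.......
.......
.......
.......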